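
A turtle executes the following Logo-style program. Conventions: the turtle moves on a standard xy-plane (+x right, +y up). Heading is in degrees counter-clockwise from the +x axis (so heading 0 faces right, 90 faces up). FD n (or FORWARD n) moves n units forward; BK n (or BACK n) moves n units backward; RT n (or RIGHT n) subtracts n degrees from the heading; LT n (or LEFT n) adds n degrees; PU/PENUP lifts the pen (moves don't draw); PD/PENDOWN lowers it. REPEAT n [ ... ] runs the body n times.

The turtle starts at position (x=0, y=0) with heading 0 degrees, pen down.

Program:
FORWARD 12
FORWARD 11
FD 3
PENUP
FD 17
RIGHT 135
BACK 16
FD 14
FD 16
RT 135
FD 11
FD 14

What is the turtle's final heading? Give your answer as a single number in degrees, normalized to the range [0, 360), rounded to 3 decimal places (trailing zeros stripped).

Executing turtle program step by step:
Start: pos=(0,0), heading=0, pen down
FD 12: (0,0) -> (12,0) [heading=0, draw]
FD 11: (12,0) -> (23,0) [heading=0, draw]
FD 3: (23,0) -> (26,0) [heading=0, draw]
PU: pen up
FD 17: (26,0) -> (43,0) [heading=0, move]
RT 135: heading 0 -> 225
BK 16: (43,0) -> (54.314,11.314) [heading=225, move]
FD 14: (54.314,11.314) -> (44.414,1.414) [heading=225, move]
FD 16: (44.414,1.414) -> (33.101,-9.899) [heading=225, move]
RT 135: heading 225 -> 90
FD 11: (33.101,-9.899) -> (33.101,1.101) [heading=90, move]
FD 14: (33.101,1.101) -> (33.101,15.101) [heading=90, move]
Final: pos=(33.101,15.101), heading=90, 3 segment(s) drawn

Answer: 90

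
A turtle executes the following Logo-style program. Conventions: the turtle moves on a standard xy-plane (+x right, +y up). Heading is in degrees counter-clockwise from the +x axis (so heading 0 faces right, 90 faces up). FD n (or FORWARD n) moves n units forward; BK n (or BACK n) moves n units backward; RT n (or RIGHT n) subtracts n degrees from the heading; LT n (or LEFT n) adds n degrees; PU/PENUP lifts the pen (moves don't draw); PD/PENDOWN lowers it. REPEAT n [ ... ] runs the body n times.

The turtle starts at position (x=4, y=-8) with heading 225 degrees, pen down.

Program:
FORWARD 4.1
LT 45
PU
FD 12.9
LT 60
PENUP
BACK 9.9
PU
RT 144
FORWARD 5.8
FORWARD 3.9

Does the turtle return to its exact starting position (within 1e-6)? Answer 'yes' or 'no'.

Answer: no

Derivation:
Executing turtle program step by step:
Start: pos=(4,-8), heading=225, pen down
FD 4.1: (4,-8) -> (1.101,-10.899) [heading=225, draw]
LT 45: heading 225 -> 270
PU: pen up
FD 12.9: (1.101,-10.899) -> (1.101,-23.799) [heading=270, move]
LT 60: heading 270 -> 330
PU: pen up
BK 9.9: (1.101,-23.799) -> (-7.473,-18.849) [heading=330, move]
PU: pen up
RT 144: heading 330 -> 186
FD 5.8: (-7.473,-18.849) -> (-13.241,-19.455) [heading=186, move]
FD 3.9: (-13.241,-19.455) -> (-17.12,-19.863) [heading=186, move]
Final: pos=(-17.12,-19.863), heading=186, 1 segment(s) drawn

Start position: (4, -8)
Final position: (-17.12, -19.863)
Distance = 24.223; >= 1e-6 -> NOT closed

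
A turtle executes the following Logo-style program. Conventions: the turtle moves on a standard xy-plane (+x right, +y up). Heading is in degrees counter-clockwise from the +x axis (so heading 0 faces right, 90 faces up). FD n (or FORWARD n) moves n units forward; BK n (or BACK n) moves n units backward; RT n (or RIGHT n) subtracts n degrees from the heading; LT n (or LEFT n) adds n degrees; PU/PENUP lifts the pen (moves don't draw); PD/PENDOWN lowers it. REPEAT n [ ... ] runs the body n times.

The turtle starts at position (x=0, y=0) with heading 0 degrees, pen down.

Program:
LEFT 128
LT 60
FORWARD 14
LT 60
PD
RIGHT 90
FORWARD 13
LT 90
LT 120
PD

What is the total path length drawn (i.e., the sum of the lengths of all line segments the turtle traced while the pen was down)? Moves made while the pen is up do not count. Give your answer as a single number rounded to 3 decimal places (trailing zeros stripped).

Executing turtle program step by step:
Start: pos=(0,0), heading=0, pen down
LT 128: heading 0 -> 128
LT 60: heading 128 -> 188
FD 14: (0,0) -> (-13.864,-1.948) [heading=188, draw]
LT 60: heading 188 -> 248
PD: pen down
RT 90: heading 248 -> 158
FD 13: (-13.864,-1.948) -> (-25.917,2.921) [heading=158, draw]
LT 90: heading 158 -> 248
LT 120: heading 248 -> 8
PD: pen down
Final: pos=(-25.917,2.921), heading=8, 2 segment(s) drawn

Segment lengths:
  seg 1: (0,0) -> (-13.864,-1.948), length = 14
  seg 2: (-13.864,-1.948) -> (-25.917,2.921), length = 13
Total = 27

Answer: 27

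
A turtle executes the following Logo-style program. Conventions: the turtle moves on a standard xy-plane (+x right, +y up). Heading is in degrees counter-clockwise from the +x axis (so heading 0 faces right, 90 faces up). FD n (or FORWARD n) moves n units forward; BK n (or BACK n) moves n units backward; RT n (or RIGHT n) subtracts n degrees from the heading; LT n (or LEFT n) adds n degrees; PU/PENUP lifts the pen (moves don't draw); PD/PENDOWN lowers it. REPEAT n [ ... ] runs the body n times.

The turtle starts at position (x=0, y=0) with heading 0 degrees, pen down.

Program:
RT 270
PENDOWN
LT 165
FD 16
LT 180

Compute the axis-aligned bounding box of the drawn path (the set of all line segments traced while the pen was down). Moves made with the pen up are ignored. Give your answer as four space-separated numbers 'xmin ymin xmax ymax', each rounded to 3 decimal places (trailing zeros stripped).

Executing turtle program step by step:
Start: pos=(0,0), heading=0, pen down
RT 270: heading 0 -> 90
PD: pen down
LT 165: heading 90 -> 255
FD 16: (0,0) -> (-4.141,-15.455) [heading=255, draw]
LT 180: heading 255 -> 75
Final: pos=(-4.141,-15.455), heading=75, 1 segment(s) drawn

Segment endpoints: x in {-4.141, 0}, y in {-15.455, 0}
xmin=-4.141, ymin=-15.455, xmax=0, ymax=0

Answer: -4.141 -15.455 0 0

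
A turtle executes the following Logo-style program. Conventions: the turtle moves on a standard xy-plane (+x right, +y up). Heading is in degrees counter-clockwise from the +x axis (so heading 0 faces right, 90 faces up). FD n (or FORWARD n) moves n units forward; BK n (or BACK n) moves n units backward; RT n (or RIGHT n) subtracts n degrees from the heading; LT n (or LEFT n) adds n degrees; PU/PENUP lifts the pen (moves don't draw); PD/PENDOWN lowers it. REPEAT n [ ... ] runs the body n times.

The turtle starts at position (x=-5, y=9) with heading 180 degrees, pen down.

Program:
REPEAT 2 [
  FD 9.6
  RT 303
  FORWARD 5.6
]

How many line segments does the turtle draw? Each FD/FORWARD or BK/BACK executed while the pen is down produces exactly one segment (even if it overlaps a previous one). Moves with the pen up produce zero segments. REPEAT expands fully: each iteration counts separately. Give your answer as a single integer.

Answer: 4

Derivation:
Executing turtle program step by step:
Start: pos=(-5,9), heading=180, pen down
REPEAT 2 [
  -- iteration 1/2 --
  FD 9.6: (-5,9) -> (-14.6,9) [heading=180, draw]
  RT 303: heading 180 -> 237
  FD 5.6: (-14.6,9) -> (-17.65,4.303) [heading=237, draw]
  -- iteration 2/2 --
  FD 9.6: (-17.65,4.303) -> (-22.879,-3.748) [heading=237, draw]
  RT 303: heading 237 -> 294
  FD 5.6: (-22.879,-3.748) -> (-20.601,-8.864) [heading=294, draw]
]
Final: pos=(-20.601,-8.864), heading=294, 4 segment(s) drawn
Segments drawn: 4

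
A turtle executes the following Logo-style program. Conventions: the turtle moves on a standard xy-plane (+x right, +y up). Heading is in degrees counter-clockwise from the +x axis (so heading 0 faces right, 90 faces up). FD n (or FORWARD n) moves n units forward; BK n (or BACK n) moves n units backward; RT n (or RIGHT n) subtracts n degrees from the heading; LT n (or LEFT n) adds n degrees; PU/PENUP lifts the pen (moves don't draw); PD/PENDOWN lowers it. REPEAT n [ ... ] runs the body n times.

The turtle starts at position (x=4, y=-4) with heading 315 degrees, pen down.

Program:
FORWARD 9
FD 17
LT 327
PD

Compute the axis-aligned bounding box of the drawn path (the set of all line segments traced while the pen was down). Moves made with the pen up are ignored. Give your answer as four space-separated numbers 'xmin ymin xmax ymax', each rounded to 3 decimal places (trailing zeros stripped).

Answer: 4 -22.385 22.385 -4

Derivation:
Executing turtle program step by step:
Start: pos=(4,-4), heading=315, pen down
FD 9: (4,-4) -> (10.364,-10.364) [heading=315, draw]
FD 17: (10.364,-10.364) -> (22.385,-22.385) [heading=315, draw]
LT 327: heading 315 -> 282
PD: pen down
Final: pos=(22.385,-22.385), heading=282, 2 segment(s) drawn

Segment endpoints: x in {4, 10.364, 22.385}, y in {-22.385, -10.364, -4}
xmin=4, ymin=-22.385, xmax=22.385, ymax=-4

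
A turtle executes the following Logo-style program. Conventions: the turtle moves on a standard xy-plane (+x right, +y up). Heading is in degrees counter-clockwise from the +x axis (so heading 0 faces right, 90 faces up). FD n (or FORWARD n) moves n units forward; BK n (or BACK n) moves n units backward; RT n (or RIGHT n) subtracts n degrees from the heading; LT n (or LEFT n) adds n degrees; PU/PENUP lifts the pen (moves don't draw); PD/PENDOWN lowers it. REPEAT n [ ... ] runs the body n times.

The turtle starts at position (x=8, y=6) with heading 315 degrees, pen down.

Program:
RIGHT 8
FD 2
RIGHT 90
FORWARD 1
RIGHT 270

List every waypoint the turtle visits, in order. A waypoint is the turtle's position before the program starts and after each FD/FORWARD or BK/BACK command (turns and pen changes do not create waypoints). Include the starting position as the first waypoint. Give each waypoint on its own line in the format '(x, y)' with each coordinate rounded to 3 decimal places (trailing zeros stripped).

Answer: (8, 6)
(9.204, 4.403)
(8.405, 3.801)

Derivation:
Executing turtle program step by step:
Start: pos=(8,6), heading=315, pen down
RT 8: heading 315 -> 307
FD 2: (8,6) -> (9.204,4.403) [heading=307, draw]
RT 90: heading 307 -> 217
FD 1: (9.204,4.403) -> (8.405,3.801) [heading=217, draw]
RT 270: heading 217 -> 307
Final: pos=(8.405,3.801), heading=307, 2 segment(s) drawn
Waypoints (3 total):
(8, 6)
(9.204, 4.403)
(8.405, 3.801)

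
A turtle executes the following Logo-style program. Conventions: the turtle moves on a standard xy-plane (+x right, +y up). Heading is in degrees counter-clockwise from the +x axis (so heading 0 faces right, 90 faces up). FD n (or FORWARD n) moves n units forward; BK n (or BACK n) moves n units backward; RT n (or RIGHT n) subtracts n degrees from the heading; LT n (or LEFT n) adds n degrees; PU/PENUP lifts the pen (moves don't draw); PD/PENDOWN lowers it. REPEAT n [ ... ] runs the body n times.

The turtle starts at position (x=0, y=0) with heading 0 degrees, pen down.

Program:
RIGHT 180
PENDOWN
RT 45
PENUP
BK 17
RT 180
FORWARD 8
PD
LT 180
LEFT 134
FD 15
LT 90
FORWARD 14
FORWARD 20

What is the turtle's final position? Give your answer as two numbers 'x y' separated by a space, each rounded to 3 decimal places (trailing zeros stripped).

Answer: 51.411 -33.269

Derivation:
Executing turtle program step by step:
Start: pos=(0,0), heading=0, pen down
RT 180: heading 0 -> 180
PD: pen down
RT 45: heading 180 -> 135
PU: pen up
BK 17: (0,0) -> (12.021,-12.021) [heading=135, move]
RT 180: heading 135 -> 315
FD 8: (12.021,-12.021) -> (17.678,-17.678) [heading=315, move]
PD: pen down
LT 180: heading 315 -> 135
LT 134: heading 135 -> 269
FD 15: (17.678,-17.678) -> (17.416,-32.675) [heading=269, draw]
LT 90: heading 269 -> 359
FD 14: (17.416,-32.675) -> (31.414,-32.92) [heading=359, draw]
FD 20: (31.414,-32.92) -> (51.411,-33.269) [heading=359, draw]
Final: pos=(51.411,-33.269), heading=359, 3 segment(s) drawn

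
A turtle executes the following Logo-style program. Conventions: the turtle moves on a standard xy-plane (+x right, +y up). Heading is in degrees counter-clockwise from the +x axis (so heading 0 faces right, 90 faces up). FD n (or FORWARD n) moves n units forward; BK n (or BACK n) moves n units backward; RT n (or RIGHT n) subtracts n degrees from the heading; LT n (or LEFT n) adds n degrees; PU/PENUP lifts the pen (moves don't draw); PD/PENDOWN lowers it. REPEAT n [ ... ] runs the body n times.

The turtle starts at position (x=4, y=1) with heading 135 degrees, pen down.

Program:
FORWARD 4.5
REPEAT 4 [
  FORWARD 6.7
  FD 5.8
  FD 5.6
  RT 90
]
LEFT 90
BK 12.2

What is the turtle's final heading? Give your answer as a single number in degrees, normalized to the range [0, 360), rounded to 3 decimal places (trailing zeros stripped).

Executing turtle program step by step:
Start: pos=(4,1), heading=135, pen down
FD 4.5: (4,1) -> (0.818,4.182) [heading=135, draw]
REPEAT 4 [
  -- iteration 1/4 --
  FD 6.7: (0.818,4.182) -> (-3.92,8.92) [heading=135, draw]
  FD 5.8: (-3.92,8.92) -> (-8.021,13.021) [heading=135, draw]
  FD 5.6: (-8.021,13.021) -> (-11.981,16.981) [heading=135, draw]
  RT 90: heading 135 -> 45
  -- iteration 2/4 --
  FD 6.7: (-11.981,16.981) -> (-7.243,21.718) [heading=45, draw]
  FD 5.8: (-7.243,21.718) -> (-3.142,25.819) [heading=45, draw]
  FD 5.6: (-3.142,25.819) -> (0.818,29.779) [heading=45, draw]
  RT 90: heading 45 -> 315
  -- iteration 3/4 --
  FD 6.7: (0.818,29.779) -> (5.556,25.042) [heading=315, draw]
  FD 5.8: (5.556,25.042) -> (9.657,20.94) [heading=315, draw]
  FD 5.6: (9.657,20.94) -> (13.617,16.981) [heading=315, draw]
  RT 90: heading 315 -> 225
  -- iteration 4/4 --
  FD 6.7: (13.617,16.981) -> (8.879,12.243) [heading=225, draw]
  FD 5.8: (8.879,12.243) -> (4.778,8.142) [heading=225, draw]
  FD 5.6: (4.778,8.142) -> (0.818,4.182) [heading=225, draw]
  RT 90: heading 225 -> 135
]
LT 90: heading 135 -> 225
BK 12.2: (0.818,4.182) -> (9.445,12.809) [heading=225, draw]
Final: pos=(9.445,12.809), heading=225, 14 segment(s) drawn

Answer: 225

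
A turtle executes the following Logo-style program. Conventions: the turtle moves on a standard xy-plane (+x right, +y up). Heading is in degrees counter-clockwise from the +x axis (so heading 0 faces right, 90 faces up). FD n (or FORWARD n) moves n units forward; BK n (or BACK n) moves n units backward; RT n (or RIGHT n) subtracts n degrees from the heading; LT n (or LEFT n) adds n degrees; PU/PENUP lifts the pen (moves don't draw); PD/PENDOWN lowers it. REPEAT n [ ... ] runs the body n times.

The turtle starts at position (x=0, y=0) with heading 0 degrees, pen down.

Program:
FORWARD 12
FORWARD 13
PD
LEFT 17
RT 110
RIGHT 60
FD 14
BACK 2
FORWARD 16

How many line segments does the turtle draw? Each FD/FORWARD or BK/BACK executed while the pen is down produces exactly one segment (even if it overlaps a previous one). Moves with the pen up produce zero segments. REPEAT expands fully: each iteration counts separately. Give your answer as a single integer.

Answer: 5

Derivation:
Executing turtle program step by step:
Start: pos=(0,0), heading=0, pen down
FD 12: (0,0) -> (12,0) [heading=0, draw]
FD 13: (12,0) -> (25,0) [heading=0, draw]
PD: pen down
LT 17: heading 0 -> 17
RT 110: heading 17 -> 267
RT 60: heading 267 -> 207
FD 14: (25,0) -> (12.526,-6.356) [heading=207, draw]
BK 2: (12.526,-6.356) -> (14.308,-5.448) [heading=207, draw]
FD 16: (14.308,-5.448) -> (0.052,-12.712) [heading=207, draw]
Final: pos=(0.052,-12.712), heading=207, 5 segment(s) drawn
Segments drawn: 5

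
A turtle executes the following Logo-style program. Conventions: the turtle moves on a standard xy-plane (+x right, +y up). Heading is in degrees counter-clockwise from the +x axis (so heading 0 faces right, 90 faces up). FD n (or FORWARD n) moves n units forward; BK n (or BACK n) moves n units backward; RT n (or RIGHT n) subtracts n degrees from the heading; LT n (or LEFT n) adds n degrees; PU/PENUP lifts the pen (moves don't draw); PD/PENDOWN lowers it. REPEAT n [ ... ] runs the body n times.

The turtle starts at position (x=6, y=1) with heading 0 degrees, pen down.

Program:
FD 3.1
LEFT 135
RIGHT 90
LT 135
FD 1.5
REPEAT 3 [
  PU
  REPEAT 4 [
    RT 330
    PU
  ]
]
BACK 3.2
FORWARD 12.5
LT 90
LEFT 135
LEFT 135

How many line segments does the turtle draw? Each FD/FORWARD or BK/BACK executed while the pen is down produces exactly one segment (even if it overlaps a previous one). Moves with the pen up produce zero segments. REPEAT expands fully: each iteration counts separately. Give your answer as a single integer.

Executing turtle program step by step:
Start: pos=(6,1), heading=0, pen down
FD 3.1: (6,1) -> (9.1,1) [heading=0, draw]
LT 135: heading 0 -> 135
RT 90: heading 135 -> 45
LT 135: heading 45 -> 180
FD 1.5: (9.1,1) -> (7.6,1) [heading=180, draw]
REPEAT 3 [
  -- iteration 1/3 --
  PU: pen up
  REPEAT 4 [
    -- iteration 1/4 --
    RT 330: heading 180 -> 210
    PU: pen up
    -- iteration 2/4 --
    RT 330: heading 210 -> 240
    PU: pen up
    -- iteration 3/4 --
    RT 330: heading 240 -> 270
    PU: pen up
    -- iteration 4/4 --
    RT 330: heading 270 -> 300
    PU: pen up
  ]
  -- iteration 2/3 --
  PU: pen up
  REPEAT 4 [
    -- iteration 1/4 --
    RT 330: heading 300 -> 330
    PU: pen up
    -- iteration 2/4 --
    RT 330: heading 330 -> 0
    PU: pen up
    -- iteration 3/4 --
    RT 330: heading 0 -> 30
    PU: pen up
    -- iteration 4/4 --
    RT 330: heading 30 -> 60
    PU: pen up
  ]
  -- iteration 3/3 --
  PU: pen up
  REPEAT 4 [
    -- iteration 1/4 --
    RT 330: heading 60 -> 90
    PU: pen up
    -- iteration 2/4 --
    RT 330: heading 90 -> 120
    PU: pen up
    -- iteration 3/4 --
    RT 330: heading 120 -> 150
    PU: pen up
    -- iteration 4/4 --
    RT 330: heading 150 -> 180
    PU: pen up
  ]
]
BK 3.2: (7.6,1) -> (10.8,1) [heading=180, move]
FD 12.5: (10.8,1) -> (-1.7,1) [heading=180, move]
LT 90: heading 180 -> 270
LT 135: heading 270 -> 45
LT 135: heading 45 -> 180
Final: pos=(-1.7,1), heading=180, 2 segment(s) drawn
Segments drawn: 2

Answer: 2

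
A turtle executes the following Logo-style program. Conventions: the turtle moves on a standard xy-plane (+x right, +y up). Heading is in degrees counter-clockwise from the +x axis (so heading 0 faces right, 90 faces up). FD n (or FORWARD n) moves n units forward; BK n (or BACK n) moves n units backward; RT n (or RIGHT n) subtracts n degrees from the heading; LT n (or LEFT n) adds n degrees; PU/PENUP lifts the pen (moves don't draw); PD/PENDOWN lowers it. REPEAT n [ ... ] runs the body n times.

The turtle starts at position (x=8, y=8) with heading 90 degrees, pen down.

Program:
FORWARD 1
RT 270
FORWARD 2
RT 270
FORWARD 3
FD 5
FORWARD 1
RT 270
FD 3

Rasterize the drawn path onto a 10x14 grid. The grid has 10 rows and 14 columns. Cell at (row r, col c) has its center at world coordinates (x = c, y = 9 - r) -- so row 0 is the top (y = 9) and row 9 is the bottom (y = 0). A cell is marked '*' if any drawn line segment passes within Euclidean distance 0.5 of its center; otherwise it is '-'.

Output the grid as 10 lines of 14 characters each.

Answer: ------***-----
------*-*-----
------*-------
------*-------
------*-------
------*-------
------*-------
------*-------
------*-------
------****----

Derivation:
Segment 0: (8,8) -> (8,9)
Segment 1: (8,9) -> (6,9)
Segment 2: (6,9) -> (6,6)
Segment 3: (6,6) -> (6,1)
Segment 4: (6,1) -> (6,0)
Segment 5: (6,0) -> (9,0)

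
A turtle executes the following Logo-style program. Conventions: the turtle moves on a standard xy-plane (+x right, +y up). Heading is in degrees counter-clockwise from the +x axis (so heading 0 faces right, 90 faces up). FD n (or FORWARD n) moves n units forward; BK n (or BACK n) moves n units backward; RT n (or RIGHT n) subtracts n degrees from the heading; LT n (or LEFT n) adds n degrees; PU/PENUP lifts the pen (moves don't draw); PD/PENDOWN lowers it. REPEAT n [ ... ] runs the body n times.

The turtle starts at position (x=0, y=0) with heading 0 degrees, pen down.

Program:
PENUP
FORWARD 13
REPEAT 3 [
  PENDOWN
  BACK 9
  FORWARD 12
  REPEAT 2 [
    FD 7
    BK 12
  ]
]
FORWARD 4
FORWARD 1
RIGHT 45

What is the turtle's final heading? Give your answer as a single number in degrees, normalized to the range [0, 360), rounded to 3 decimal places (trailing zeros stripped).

Answer: 315

Derivation:
Executing turtle program step by step:
Start: pos=(0,0), heading=0, pen down
PU: pen up
FD 13: (0,0) -> (13,0) [heading=0, move]
REPEAT 3 [
  -- iteration 1/3 --
  PD: pen down
  BK 9: (13,0) -> (4,0) [heading=0, draw]
  FD 12: (4,0) -> (16,0) [heading=0, draw]
  REPEAT 2 [
    -- iteration 1/2 --
    FD 7: (16,0) -> (23,0) [heading=0, draw]
    BK 12: (23,0) -> (11,0) [heading=0, draw]
    -- iteration 2/2 --
    FD 7: (11,0) -> (18,0) [heading=0, draw]
    BK 12: (18,0) -> (6,0) [heading=0, draw]
  ]
  -- iteration 2/3 --
  PD: pen down
  BK 9: (6,0) -> (-3,0) [heading=0, draw]
  FD 12: (-3,0) -> (9,0) [heading=0, draw]
  REPEAT 2 [
    -- iteration 1/2 --
    FD 7: (9,0) -> (16,0) [heading=0, draw]
    BK 12: (16,0) -> (4,0) [heading=0, draw]
    -- iteration 2/2 --
    FD 7: (4,0) -> (11,0) [heading=0, draw]
    BK 12: (11,0) -> (-1,0) [heading=0, draw]
  ]
  -- iteration 3/3 --
  PD: pen down
  BK 9: (-1,0) -> (-10,0) [heading=0, draw]
  FD 12: (-10,0) -> (2,0) [heading=0, draw]
  REPEAT 2 [
    -- iteration 1/2 --
    FD 7: (2,0) -> (9,0) [heading=0, draw]
    BK 12: (9,0) -> (-3,0) [heading=0, draw]
    -- iteration 2/2 --
    FD 7: (-3,0) -> (4,0) [heading=0, draw]
    BK 12: (4,0) -> (-8,0) [heading=0, draw]
  ]
]
FD 4: (-8,0) -> (-4,0) [heading=0, draw]
FD 1: (-4,0) -> (-3,0) [heading=0, draw]
RT 45: heading 0 -> 315
Final: pos=(-3,0), heading=315, 20 segment(s) drawn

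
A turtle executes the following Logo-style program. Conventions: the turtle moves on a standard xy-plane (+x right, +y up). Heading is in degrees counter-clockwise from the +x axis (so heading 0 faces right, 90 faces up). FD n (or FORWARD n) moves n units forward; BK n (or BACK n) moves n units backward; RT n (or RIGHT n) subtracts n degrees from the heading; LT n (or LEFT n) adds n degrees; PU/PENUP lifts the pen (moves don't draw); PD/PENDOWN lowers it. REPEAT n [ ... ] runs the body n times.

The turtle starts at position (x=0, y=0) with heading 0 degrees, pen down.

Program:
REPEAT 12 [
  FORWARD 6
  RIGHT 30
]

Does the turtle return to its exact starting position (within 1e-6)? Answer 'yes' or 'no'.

Answer: yes

Derivation:
Executing turtle program step by step:
Start: pos=(0,0), heading=0, pen down
REPEAT 12 [
  -- iteration 1/12 --
  FD 6: (0,0) -> (6,0) [heading=0, draw]
  RT 30: heading 0 -> 330
  -- iteration 2/12 --
  FD 6: (6,0) -> (11.196,-3) [heading=330, draw]
  RT 30: heading 330 -> 300
  -- iteration 3/12 --
  FD 6: (11.196,-3) -> (14.196,-8.196) [heading=300, draw]
  RT 30: heading 300 -> 270
  -- iteration 4/12 --
  FD 6: (14.196,-8.196) -> (14.196,-14.196) [heading=270, draw]
  RT 30: heading 270 -> 240
  -- iteration 5/12 --
  FD 6: (14.196,-14.196) -> (11.196,-19.392) [heading=240, draw]
  RT 30: heading 240 -> 210
  -- iteration 6/12 --
  FD 6: (11.196,-19.392) -> (6,-22.392) [heading=210, draw]
  RT 30: heading 210 -> 180
  -- iteration 7/12 --
  FD 6: (6,-22.392) -> (0,-22.392) [heading=180, draw]
  RT 30: heading 180 -> 150
  -- iteration 8/12 --
  FD 6: (0,-22.392) -> (-5.196,-19.392) [heading=150, draw]
  RT 30: heading 150 -> 120
  -- iteration 9/12 --
  FD 6: (-5.196,-19.392) -> (-8.196,-14.196) [heading=120, draw]
  RT 30: heading 120 -> 90
  -- iteration 10/12 --
  FD 6: (-8.196,-14.196) -> (-8.196,-8.196) [heading=90, draw]
  RT 30: heading 90 -> 60
  -- iteration 11/12 --
  FD 6: (-8.196,-8.196) -> (-5.196,-3) [heading=60, draw]
  RT 30: heading 60 -> 30
  -- iteration 12/12 --
  FD 6: (-5.196,-3) -> (0,0) [heading=30, draw]
  RT 30: heading 30 -> 0
]
Final: pos=(0,0), heading=0, 12 segment(s) drawn

Start position: (0, 0)
Final position: (0, 0)
Distance = 0; < 1e-6 -> CLOSED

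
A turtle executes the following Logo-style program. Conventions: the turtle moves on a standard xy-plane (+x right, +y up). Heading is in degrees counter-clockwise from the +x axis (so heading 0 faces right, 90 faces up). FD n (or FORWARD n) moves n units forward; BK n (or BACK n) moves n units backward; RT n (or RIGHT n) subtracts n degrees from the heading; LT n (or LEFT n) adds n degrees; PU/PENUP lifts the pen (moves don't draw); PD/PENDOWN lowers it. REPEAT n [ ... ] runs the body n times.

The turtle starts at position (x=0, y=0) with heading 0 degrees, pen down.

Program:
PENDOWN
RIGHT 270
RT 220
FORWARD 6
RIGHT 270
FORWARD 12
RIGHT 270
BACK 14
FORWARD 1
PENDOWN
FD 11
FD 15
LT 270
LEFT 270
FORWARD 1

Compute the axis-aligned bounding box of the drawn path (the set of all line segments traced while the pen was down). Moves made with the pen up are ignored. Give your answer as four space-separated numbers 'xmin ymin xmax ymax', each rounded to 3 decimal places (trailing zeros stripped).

Answer: -3.857 -23.034 13.692 0

Derivation:
Executing turtle program step by step:
Start: pos=(0,0), heading=0, pen down
PD: pen down
RT 270: heading 0 -> 90
RT 220: heading 90 -> 230
FD 6: (0,0) -> (-3.857,-4.596) [heading=230, draw]
RT 270: heading 230 -> 320
FD 12: (-3.857,-4.596) -> (5.336,-12.31) [heading=320, draw]
RT 270: heading 320 -> 50
BK 14: (5.336,-12.31) -> (-3.663,-23.034) [heading=50, draw]
FD 1: (-3.663,-23.034) -> (-3.02,-22.268) [heading=50, draw]
PD: pen down
FD 11: (-3.02,-22.268) -> (4.05,-13.842) [heading=50, draw]
FD 15: (4.05,-13.842) -> (13.692,-2.351) [heading=50, draw]
LT 270: heading 50 -> 320
LT 270: heading 320 -> 230
FD 1: (13.692,-2.351) -> (13.049,-3.117) [heading=230, draw]
Final: pos=(13.049,-3.117), heading=230, 7 segment(s) drawn

Segment endpoints: x in {-3.857, -3.663, -3.02, 0, 4.05, 5.336, 13.049, 13.692}, y in {-23.034, -22.268, -13.842, -12.31, -4.596, -3.117, -2.351, 0}
xmin=-3.857, ymin=-23.034, xmax=13.692, ymax=0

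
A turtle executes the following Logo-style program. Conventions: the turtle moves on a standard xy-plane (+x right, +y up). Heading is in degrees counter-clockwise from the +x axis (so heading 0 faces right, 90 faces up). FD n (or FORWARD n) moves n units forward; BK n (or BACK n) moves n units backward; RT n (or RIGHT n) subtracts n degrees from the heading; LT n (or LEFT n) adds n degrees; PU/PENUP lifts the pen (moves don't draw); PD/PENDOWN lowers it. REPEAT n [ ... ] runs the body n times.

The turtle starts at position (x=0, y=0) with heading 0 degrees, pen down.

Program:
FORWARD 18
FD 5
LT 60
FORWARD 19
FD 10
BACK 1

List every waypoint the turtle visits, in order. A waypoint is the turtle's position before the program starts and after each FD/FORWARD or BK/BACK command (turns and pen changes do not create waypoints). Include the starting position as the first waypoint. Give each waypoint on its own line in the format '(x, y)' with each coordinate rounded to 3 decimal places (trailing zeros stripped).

Executing turtle program step by step:
Start: pos=(0,0), heading=0, pen down
FD 18: (0,0) -> (18,0) [heading=0, draw]
FD 5: (18,0) -> (23,0) [heading=0, draw]
LT 60: heading 0 -> 60
FD 19: (23,0) -> (32.5,16.454) [heading=60, draw]
FD 10: (32.5,16.454) -> (37.5,25.115) [heading=60, draw]
BK 1: (37.5,25.115) -> (37,24.249) [heading=60, draw]
Final: pos=(37,24.249), heading=60, 5 segment(s) drawn
Waypoints (6 total):
(0, 0)
(18, 0)
(23, 0)
(32.5, 16.454)
(37.5, 25.115)
(37, 24.249)

Answer: (0, 0)
(18, 0)
(23, 0)
(32.5, 16.454)
(37.5, 25.115)
(37, 24.249)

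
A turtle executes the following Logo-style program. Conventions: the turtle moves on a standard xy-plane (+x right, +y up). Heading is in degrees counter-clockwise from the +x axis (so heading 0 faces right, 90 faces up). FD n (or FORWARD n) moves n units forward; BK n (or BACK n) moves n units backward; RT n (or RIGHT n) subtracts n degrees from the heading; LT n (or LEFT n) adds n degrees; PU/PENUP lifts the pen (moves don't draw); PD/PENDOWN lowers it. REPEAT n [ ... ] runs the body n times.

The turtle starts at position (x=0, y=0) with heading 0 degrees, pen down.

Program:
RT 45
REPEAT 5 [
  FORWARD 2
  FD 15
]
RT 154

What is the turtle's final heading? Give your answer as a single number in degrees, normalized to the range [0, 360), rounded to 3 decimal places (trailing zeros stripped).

Executing turtle program step by step:
Start: pos=(0,0), heading=0, pen down
RT 45: heading 0 -> 315
REPEAT 5 [
  -- iteration 1/5 --
  FD 2: (0,0) -> (1.414,-1.414) [heading=315, draw]
  FD 15: (1.414,-1.414) -> (12.021,-12.021) [heading=315, draw]
  -- iteration 2/5 --
  FD 2: (12.021,-12.021) -> (13.435,-13.435) [heading=315, draw]
  FD 15: (13.435,-13.435) -> (24.042,-24.042) [heading=315, draw]
  -- iteration 3/5 --
  FD 2: (24.042,-24.042) -> (25.456,-25.456) [heading=315, draw]
  FD 15: (25.456,-25.456) -> (36.062,-36.062) [heading=315, draw]
  -- iteration 4/5 --
  FD 2: (36.062,-36.062) -> (37.477,-37.477) [heading=315, draw]
  FD 15: (37.477,-37.477) -> (48.083,-48.083) [heading=315, draw]
  -- iteration 5/5 --
  FD 2: (48.083,-48.083) -> (49.497,-49.497) [heading=315, draw]
  FD 15: (49.497,-49.497) -> (60.104,-60.104) [heading=315, draw]
]
RT 154: heading 315 -> 161
Final: pos=(60.104,-60.104), heading=161, 10 segment(s) drawn

Answer: 161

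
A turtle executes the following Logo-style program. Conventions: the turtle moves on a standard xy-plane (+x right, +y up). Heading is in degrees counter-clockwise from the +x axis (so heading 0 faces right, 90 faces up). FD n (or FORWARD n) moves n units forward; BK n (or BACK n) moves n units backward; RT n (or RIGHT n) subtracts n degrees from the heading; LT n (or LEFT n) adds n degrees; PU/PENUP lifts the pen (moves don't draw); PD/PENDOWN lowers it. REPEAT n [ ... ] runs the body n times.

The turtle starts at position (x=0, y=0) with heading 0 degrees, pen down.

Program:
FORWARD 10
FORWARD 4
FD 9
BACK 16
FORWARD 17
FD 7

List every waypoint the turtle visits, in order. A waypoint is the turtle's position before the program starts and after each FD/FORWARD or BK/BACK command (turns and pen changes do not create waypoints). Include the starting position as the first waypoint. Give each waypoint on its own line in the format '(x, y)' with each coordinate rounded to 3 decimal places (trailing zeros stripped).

Executing turtle program step by step:
Start: pos=(0,0), heading=0, pen down
FD 10: (0,0) -> (10,0) [heading=0, draw]
FD 4: (10,0) -> (14,0) [heading=0, draw]
FD 9: (14,0) -> (23,0) [heading=0, draw]
BK 16: (23,0) -> (7,0) [heading=0, draw]
FD 17: (7,0) -> (24,0) [heading=0, draw]
FD 7: (24,0) -> (31,0) [heading=0, draw]
Final: pos=(31,0), heading=0, 6 segment(s) drawn
Waypoints (7 total):
(0, 0)
(10, 0)
(14, 0)
(23, 0)
(7, 0)
(24, 0)
(31, 0)

Answer: (0, 0)
(10, 0)
(14, 0)
(23, 0)
(7, 0)
(24, 0)
(31, 0)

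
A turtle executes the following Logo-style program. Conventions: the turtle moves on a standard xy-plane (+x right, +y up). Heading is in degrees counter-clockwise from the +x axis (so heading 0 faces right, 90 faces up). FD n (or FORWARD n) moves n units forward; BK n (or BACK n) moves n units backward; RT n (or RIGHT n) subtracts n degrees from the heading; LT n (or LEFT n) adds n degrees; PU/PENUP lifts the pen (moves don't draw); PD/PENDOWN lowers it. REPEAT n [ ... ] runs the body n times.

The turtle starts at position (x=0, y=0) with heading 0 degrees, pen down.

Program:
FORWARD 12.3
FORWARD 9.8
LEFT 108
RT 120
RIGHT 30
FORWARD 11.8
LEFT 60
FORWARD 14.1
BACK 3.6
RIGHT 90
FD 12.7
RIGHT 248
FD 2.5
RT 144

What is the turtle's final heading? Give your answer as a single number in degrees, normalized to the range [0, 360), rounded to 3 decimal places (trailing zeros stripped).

Executing turtle program step by step:
Start: pos=(0,0), heading=0, pen down
FD 12.3: (0,0) -> (12.3,0) [heading=0, draw]
FD 9.8: (12.3,0) -> (22.1,0) [heading=0, draw]
LT 108: heading 0 -> 108
RT 120: heading 108 -> 348
RT 30: heading 348 -> 318
FD 11.8: (22.1,0) -> (30.869,-7.896) [heading=318, draw]
LT 60: heading 318 -> 18
FD 14.1: (30.869,-7.896) -> (44.279,-3.539) [heading=18, draw]
BK 3.6: (44.279,-3.539) -> (40.855,-4.651) [heading=18, draw]
RT 90: heading 18 -> 288
FD 12.7: (40.855,-4.651) -> (44.78,-16.729) [heading=288, draw]
RT 248: heading 288 -> 40
FD 2.5: (44.78,-16.729) -> (46.695,-15.123) [heading=40, draw]
RT 144: heading 40 -> 256
Final: pos=(46.695,-15.123), heading=256, 7 segment(s) drawn

Answer: 256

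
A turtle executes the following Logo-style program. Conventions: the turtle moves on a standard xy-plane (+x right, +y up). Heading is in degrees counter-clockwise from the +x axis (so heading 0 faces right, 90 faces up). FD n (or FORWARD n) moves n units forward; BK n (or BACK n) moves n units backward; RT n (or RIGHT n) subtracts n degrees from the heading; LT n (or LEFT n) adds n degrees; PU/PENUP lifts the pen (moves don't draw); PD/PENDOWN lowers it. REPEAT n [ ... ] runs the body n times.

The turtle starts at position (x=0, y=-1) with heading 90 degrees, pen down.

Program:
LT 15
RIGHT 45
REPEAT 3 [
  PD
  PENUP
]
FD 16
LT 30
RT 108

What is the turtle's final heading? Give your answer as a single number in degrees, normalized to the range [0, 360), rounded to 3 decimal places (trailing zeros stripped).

Executing turtle program step by step:
Start: pos=(0,-1), heading=90, pen down
LT 15: heading 90 -> 105
RT 45: heading 105 -> 60
REPEAT 3 [
  -- iteration 1/3 --
  PD: pen down
  PU: pen up
  -- iteration 2/3 --
  PD: pen down
  PU: pen up
  -- iteration 3/3 --
  PD: pen down
  PU: pen up
]
FD 16: (0,-1) -> (8,12.856) [heading=60, move]
LT 30: heading 60 -> 90
RT 108: heading 90 -> 342
Final: pos=(8,12.856), heading=342, 0 segment(s) drawn

Answer: 342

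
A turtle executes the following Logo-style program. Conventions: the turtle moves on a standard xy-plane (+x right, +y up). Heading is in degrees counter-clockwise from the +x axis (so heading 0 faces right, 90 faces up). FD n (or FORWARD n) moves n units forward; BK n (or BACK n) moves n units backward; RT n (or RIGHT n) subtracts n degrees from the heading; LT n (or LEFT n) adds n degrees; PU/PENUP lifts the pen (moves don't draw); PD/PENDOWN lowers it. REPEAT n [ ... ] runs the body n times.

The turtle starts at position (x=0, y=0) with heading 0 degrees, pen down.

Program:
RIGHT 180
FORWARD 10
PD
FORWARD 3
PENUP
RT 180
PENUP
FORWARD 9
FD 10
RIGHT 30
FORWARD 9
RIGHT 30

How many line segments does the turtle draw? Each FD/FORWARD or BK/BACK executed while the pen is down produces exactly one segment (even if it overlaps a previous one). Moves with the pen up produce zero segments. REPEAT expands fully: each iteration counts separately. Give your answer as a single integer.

Answer: 2

Derivation:
Executing turtle program step by step:
Start: pos=(0,0), heading=0, pen down
RT 180: heading 0 -> 180
FD 10: (0,0) -> (-10,0) [heading=180, draw]
PD: pen down
FD 3: (-10,0) -> (-13,0) [heading=180, draw]
PU: pen up
RT 180: heading 180 -> 0
PU: pen up
FD 9: (-13,0) -> (-4,0) [heading=0, move]
FD 10: (-4,0) -> (6,0) [heading=0, move]
RT 30: heading 0 -> 330
FD 9: (6,0) -> (13.794,-4.5) [heading=330, move]
RT 30: heading 330 -> 300
Final: pos=(13.794,-4.5), heading=300, 2 segment(s) drawn
Segments drawn: 2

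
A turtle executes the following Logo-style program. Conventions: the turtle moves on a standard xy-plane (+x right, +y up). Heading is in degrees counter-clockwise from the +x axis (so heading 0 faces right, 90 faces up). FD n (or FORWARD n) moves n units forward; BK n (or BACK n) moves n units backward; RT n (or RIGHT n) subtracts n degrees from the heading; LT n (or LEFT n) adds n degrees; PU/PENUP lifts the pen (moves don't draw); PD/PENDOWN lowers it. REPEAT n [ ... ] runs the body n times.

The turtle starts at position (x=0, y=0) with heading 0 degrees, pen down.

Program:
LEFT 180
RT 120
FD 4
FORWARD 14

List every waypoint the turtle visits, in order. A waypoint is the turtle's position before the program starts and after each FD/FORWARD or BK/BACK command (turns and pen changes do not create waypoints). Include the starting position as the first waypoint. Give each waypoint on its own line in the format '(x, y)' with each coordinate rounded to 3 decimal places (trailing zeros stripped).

Answer: (0, 0)
(2, 3.464)
(9, 15.588)

Derivation:
Executing turtle program step by step:
Start: pos=(0,0), heading=0, pen down
LT 180: heading 0 -> 180
RT 120: heading 180 -> 60
FD 4: (0,0) -> (2,3.464) [heading=60, draw]
FD 14: (2,3.464) -> (9,15.588) [heading=60, draw]
Final: pos=(9,15.588), heading=60, 2 segment(s) drawn
Waypoints (3 total):
(0, 0)
(2, 3.464)
(9, 15.588)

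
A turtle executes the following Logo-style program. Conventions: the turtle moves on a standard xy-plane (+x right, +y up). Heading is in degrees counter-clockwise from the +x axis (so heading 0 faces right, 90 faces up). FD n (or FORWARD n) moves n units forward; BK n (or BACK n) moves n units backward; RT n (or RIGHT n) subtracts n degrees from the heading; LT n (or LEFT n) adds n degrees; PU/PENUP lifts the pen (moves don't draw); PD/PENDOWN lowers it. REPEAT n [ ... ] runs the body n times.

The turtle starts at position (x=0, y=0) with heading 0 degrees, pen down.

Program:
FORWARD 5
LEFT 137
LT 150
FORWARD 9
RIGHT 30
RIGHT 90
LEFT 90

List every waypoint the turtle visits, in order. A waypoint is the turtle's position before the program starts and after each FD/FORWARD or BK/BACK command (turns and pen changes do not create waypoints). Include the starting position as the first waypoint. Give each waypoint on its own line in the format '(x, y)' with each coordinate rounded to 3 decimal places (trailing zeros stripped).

Answer: (0, 0)
(5, 0)
(7.631, -8.607)

Derivation:
Executing turtle program step by step:
Start: pos=(0,0), heading=0, pen down
FD 5: (0,0) -> (5,0) [heading=0, draw]
LT 137: heading 0 -> 137
LT 150: heading 137 -> 287
FD 9: (5,0) -> (7.631,-8.607) [heading=287, draw]
RT 30: heading 287 -> 257
RT 90: heading 257 -> 167
LT 90: heading 167 -> 257
Final: pos=(7.631,-8.607), heading=257, 2 segment(s) drawn
Waypoints (3 total):
(0, 0)
(5, 0)
(7.631, -8.607)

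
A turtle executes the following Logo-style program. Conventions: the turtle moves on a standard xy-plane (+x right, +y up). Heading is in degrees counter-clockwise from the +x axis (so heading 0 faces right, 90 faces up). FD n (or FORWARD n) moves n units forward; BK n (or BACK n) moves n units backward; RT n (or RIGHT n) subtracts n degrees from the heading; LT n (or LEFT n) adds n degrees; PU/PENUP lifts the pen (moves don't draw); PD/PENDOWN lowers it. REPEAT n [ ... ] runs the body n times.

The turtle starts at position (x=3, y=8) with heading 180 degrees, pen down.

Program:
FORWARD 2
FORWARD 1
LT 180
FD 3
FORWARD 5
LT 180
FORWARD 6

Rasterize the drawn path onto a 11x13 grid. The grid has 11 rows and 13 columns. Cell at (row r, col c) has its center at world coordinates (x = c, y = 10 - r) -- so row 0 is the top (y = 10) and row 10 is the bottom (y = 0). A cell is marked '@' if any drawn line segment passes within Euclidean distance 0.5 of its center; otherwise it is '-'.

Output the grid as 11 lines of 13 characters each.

Answer: -------------
-------------
@@@@@@@@@----
-------------
-------------
-------------
-------------
-------------
-------------
-------------
-------------

Derivation:
Segment 0: (3,8) -> (1,8)
Segment 1: (1,8) -> (0,8)
Segment 2: (0,8) -> (3,8)
Segment 3: (3,8) -> (8,8)
Segment 4: (8,8) -> (2,8)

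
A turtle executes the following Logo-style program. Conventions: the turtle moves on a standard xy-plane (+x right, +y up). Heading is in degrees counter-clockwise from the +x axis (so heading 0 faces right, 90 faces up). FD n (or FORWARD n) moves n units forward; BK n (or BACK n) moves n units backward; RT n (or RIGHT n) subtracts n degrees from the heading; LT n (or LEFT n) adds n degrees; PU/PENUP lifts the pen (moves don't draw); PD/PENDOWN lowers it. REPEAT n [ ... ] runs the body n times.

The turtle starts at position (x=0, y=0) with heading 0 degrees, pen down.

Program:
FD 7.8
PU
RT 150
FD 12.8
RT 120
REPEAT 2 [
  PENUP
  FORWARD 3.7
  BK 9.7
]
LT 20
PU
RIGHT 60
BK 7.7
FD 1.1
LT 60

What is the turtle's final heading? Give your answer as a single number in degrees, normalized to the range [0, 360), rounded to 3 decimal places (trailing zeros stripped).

Answer: 110

Derivation:
Executing turtle program step by step:
Start: pos=(0,0), heading=0, pen down
FD 7.8: (0,0) -> (7.8,0) [heading=0, draw]
PU: pen up
RT 150: heading 0 -> 210
FD 12.8: (7.8,0) -> (-3.285,-6.4) [heading=210, move]
RT 120: heading 210 -> 90
REPEAT 2 [
  -- iteration 1/2 --
  PU: pen up
  FD 3.7: (-3.285,-6.4) -> (-3.285,-2.7) [heading=90, move]
  BK 9.7: (-3.285,-2.7) -> (-3.285,-12.4) [heading=90, move]
  -- iteration 2/2 --
  PU: pen up
  FD 3.7: (-3.285,-12.4) -> (-3.285,-8.7) [heading=90, move]
  BK 9.7: (-3.285,-8.7) -> (-3.285,-18.4) [heading=90, move]
]
LT 20: heading 90 -> 110
PU: pen up
RT 60: heading 110 -> 50
BK 7.7: (-3.285,-18.4) -> (-8.235,-24.299) [heading=50, move]
FD 1.1: (-8.235,-24.299) -> (-7.528,-23.456) [heading=50, move]
LT 60: heading 50 -> 110
Final: pos=(-7.528,-23.456), heading=110, 1 segment(s) drawn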